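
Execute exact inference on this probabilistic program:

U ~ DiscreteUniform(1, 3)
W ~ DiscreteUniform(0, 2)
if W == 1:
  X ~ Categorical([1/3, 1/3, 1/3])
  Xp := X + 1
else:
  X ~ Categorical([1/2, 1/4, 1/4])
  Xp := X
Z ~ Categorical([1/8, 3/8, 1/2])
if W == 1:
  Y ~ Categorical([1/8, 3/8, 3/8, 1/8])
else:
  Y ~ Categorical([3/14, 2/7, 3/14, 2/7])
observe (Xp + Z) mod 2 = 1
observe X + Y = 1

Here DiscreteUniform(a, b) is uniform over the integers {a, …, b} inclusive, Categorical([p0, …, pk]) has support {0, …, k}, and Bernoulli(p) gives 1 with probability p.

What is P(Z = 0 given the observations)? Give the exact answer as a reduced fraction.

Enumerate traces; 27 have nonzero weight after conditioning:
  (U=1, W=0, X=0, Z=1, Y=1) weight 1/168
  (U=1, W=0, X=1, Z=0, Y=0) weight 1/1344
  (U=1, W=0, X=1, Z=2, Y=0) weight 1/336
  (U=1, W=1, X=0, Z=0, Y=1) weight 1/576
  (U=1, W=1, X=0, Z=2, Y=1) weight 1/144
  (U=1, W=1, X=1, Z=1, Y=0) weight 1/576
  (U=1, W=2, X=0, Z=1, Y=1) weight 1/168
  (U=1, W=2, X=1, Z=0, Y=0) weight 1/1344
  … 19 more
Group by Z:
  weight(Z=0) = 13/1344
  weight(Z=1) = 55/1344
  weight(Z=2) = 13/336
Total weight = 13/1344 + 55/1344 + 13/336 = 5/56
P(Z=0 | obs) = 13/1344 / 5/56 = 13/120
P(Z=1 | obs) = 55/1344 / 5/56 = 11/24
P(Z=2 | obs) = 13/336 / 5/56 = 13/30

P(Z = 0 | obs) = 13/120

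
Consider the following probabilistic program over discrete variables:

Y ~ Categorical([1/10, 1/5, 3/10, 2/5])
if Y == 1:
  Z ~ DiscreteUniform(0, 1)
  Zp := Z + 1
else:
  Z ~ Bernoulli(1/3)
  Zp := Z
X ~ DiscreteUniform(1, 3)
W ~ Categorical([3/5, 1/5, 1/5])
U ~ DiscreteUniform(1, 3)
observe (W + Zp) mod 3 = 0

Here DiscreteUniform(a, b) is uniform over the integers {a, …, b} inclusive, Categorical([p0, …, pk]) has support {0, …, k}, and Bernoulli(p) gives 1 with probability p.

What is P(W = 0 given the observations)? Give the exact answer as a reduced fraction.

Enumerate traces; 72 have nonzero weight after conditioning:
  (Y=0, Z=0, X=1, W=0, U=1) weight 1/225
  (Y=0, Z=0, X=1, W=0, U=2) weight 1/225
  (Y=0, Z=0, X=1, W=0, U=3) weight 1/225
  (Y=0, Z=0, X=2, W=0, U=1) weight 1/225
  (Y=0, Z=0, X=2, W=0, U=2) weight 1/225
  (Y=0, Z=0, X=2, W=0, U=3) weight 1/225
  (Y=0, Z=0, X=3, W=0, U=1) weight 1/225
  (Y=0, Z=0, X=3, W=0, U=2) weight 1/225
  (Y=0, Z=1, X=1, W=2, U=1) weight 1/1350
  (Y=1, Z=1, X=1, W=1, U=1) weight 1/450
  … 62 more
Group by W:
  weight(W=0) = 8/25
  weight(W=1) = 1/50
  weight(W=2) = 11/150
Total weight = 8/25 + 1/50 + 11/150 = 31/75
P(W=0 | obs) = 8/25 / 31/75 = 24/31
P(W=1 | obs) = 1/50 / 31/75 = 3/62
P(W=2 | obs) = 11/150 / 31/75 = 11/62

P(W = 0 | obs) = 24/31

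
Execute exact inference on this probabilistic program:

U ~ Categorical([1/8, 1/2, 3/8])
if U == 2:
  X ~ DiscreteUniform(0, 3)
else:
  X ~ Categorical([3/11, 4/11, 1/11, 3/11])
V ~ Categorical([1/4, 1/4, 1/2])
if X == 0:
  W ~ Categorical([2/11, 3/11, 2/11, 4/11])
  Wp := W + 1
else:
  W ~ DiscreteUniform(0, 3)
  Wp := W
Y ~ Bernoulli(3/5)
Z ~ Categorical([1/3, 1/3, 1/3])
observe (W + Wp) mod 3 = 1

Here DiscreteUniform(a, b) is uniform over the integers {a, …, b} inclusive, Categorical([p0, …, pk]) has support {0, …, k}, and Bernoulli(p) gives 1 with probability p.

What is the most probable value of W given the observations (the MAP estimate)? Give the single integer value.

Enumerate traces; 270 have nonzero weight after conditioning:
  (U=0, X=0, V=0, W=0, Y=0, Z=0) weight 1/4840
  (U=0, X=0, V=0, W=0, Y=0, Z=1) weight 1/4840
  (U=0, X=0, V=0, W=0, Y=0, Z=2) weight 1/4840
  (U=0, X=0, V=0, W=0, Y=1, Z=0) weight 3/9680
  (U=0, X=0, V=0, W=0, Y=1, Z=1) weight 3/9680
  (U=0, X=0, V=0, W=0, Y=1, Z=2) weight 3/9680
  (U=0, X=0, V=0, W=3, Y=0, Z=0) weight 1/2420
  (U=0, X=0, V=0, W=3, Y=0, Z=1) weight 1/2420
  (U=0, X=1, V=0, W=2, Y=0, Z=0) weight 1/2640
  … 261 more
Group by W:
  weight(W=0) = 93/1936
  weight(W=2) = 259/1408
  weight(W=3) = 93/968
Total weight = 93/1936 + 259/1408 + 93/968 = 5081/15488
P(W=0 | obs) = 93/1936 / 5081/15488 = 744/5081
P(W=2 | obs) = 259/1408 / 5081/15488 = 2849/5081
P(W=3 | obs) = 93/968 / 5081/15488 = 1488/5081
argmax = 2

argmax_v P(W = v | obs) = 2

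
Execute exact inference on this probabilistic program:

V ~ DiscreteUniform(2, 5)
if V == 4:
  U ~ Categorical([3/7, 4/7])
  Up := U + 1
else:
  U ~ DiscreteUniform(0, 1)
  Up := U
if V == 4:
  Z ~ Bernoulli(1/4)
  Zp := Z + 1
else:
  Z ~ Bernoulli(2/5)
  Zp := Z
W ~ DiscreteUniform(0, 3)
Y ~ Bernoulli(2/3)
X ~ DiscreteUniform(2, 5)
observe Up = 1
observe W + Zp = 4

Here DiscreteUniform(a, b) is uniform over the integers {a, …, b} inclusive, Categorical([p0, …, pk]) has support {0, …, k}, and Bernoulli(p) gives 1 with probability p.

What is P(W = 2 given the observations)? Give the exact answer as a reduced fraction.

Enumerate traces; 40 have nonzero weight after conditioning:
  (V=2, U=1, Z=1, W=3, Y=0, X=2) weight 1/960
  (V=2, U=1, Z=1, W=3, Y=0, X=3) weight 1/960
  (V=2, U=1, Z=1, W=3, Y=0, X=4) weight 1/960
  (V=2, U=1, Z=1, W=3, Y=0, X=5) weight 1/960
  (V=2, U=1, Z=1, W=3, Y=1, X=2) weight 1/480
  (V=2, U=1, Z=1, W=3, Y=1, X=3) weight 1/480
  (V=2, U=1, Z=1, W=3, Y=1, X=4) weight 1/480
  (V=2, U=1, Z=1, W=3, Y=1, X=5) weight 1/480
  (V=4, U=0, Z=1, W=2, Y=0, X=2) weight 1/1792
  … 31 more
Group by W:
  weight(W=2) = 3/448
  weight(W=3) = 129/2240
Total weight = 3/448 + 129/2240 = 9/140
P(W=2 | obs) = 3/448 / 9/140 = 5/48
P(W=3 | obs) = 129/2240 / 9/140 = 43/48

P(W = 2 | obs) = 5/48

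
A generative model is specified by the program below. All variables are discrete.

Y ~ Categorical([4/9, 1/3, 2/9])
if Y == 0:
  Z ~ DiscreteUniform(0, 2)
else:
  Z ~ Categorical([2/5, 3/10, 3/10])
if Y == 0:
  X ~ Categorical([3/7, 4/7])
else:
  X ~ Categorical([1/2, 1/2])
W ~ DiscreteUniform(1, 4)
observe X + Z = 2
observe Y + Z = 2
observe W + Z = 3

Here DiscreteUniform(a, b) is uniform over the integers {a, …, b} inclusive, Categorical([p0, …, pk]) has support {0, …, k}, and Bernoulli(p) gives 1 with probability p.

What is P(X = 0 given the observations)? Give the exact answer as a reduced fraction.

Enumerate traces; 2 have nonzero weight after conditioning:
  (Y=0, Z=2, X=0, W=1) weight 1/63
  (Y=1, Z=1, X=1, W=2) weight 1/80
Group by X:
  weight(X=0) = 1/63
  weight(X=1) = 1/80
Total weight = 1/63 + 1/80 = 143/5040
P(X=0 | obs) = 1/63 / 143/5040 = 80/143
P(X=1 | obs) = 1/80 / 143/5040 = 63/143

P(X = 0 | obs) = 80/143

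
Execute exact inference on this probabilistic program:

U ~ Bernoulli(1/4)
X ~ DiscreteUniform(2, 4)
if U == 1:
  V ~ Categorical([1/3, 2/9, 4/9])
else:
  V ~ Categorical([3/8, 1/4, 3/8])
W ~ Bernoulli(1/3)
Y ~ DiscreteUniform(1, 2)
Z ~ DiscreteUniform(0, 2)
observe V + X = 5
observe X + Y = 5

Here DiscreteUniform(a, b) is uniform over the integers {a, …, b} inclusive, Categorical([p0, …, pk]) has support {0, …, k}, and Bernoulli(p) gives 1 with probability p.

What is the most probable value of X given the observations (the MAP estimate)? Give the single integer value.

argmax_v P(X = v | obs) = 3

Enumerate traces; 24 have nonzero weight after conditioning:
  (U=0, X=3, V=2, W=0, Y=2, Z=0) weight 1/96
  (U=0, X=3, V=2, W=0, Y=2, Z=1) weight 1/96
  (U=0, X=3, V=2, W=0, Y=2, Z=2) weight 1/96
  (U=0, X=3, V=2, W=1, Y=2, Z=0) weight 1/192
  (U=0, X=3, V=2, W=1, Y=2, Z=1) weight 1/192
  (U=0, X=3, V=2, W=1, Y=2, Z=2) weight 1/192
  (U=0, X=4, V=1, W=0, Y=1, Z=0) weight 1/144
  (U=0, X=4, V=1, W=0, Y=1, Z=1) weight 1/144
  … 16 more
Group by X:
  weight(X=3) = 113/1728
  weight(X=4) = 35/864
Total weight = 113/1728 + 35/864 = 61/576
P(X=3 | obs) = 113/1728 / 61/576 = 113/183
P(X=4 | obs) = 35/864 / 61/576 = 70/183
argmax = 3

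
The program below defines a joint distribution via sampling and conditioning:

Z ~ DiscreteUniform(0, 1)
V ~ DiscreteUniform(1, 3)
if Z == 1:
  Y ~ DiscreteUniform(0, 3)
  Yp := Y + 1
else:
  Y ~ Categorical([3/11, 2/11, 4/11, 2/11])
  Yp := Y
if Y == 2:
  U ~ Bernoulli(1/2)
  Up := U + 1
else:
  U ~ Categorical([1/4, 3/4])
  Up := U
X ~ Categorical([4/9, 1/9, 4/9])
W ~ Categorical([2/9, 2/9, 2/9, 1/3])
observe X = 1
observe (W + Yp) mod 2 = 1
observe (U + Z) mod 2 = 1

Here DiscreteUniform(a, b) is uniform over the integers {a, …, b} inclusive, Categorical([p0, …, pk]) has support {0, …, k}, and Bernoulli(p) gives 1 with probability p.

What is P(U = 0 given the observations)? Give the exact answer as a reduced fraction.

P(U = 0 | obs) = 121/387

Enumerate traces; 48 have nonzero weight after conditioning:
  (Z=0, V=1, Y=0, U=1, X=1, W=1) weight 1/1188
  (Z=0, V=1, Y=0, U=1, X=1, W=3) weight 1/792
  (Z=0, V=1, Y=1, U=1, X=1, W=0) weight 1/1782
  (Z=0, V=1, Y=1, U=1, X=1, W=2) weight 1/1782
  (Z=0, V=1, Y=2, U=1, X=1, W=1) weight 2/2673
  (Z=0, V=1, Y=2, U=1, X=1, W=3) weight 1/891
  (Z=0, V=1, Y=3, U=1, X=1, W=0) weight 1/1782
  (Z=0, V=1, Y=3, U=1, X=1, W=2) weight 1/1782
  (Z=1, V=1, Y=0, U=0, X=1, W=0) weight 1/3888
  … 39 more
Group by U:
  weight(U=0) = 11/1296
  weight(U=1) = 133/7128
Total weight = 11/1296 + 133/7128 = 43/1584
P(U=0 | obs) = 11/1296 / 43/1584 = 121/387
P(U=1 | obs) = 133/7128 / 43/1584 = 266/387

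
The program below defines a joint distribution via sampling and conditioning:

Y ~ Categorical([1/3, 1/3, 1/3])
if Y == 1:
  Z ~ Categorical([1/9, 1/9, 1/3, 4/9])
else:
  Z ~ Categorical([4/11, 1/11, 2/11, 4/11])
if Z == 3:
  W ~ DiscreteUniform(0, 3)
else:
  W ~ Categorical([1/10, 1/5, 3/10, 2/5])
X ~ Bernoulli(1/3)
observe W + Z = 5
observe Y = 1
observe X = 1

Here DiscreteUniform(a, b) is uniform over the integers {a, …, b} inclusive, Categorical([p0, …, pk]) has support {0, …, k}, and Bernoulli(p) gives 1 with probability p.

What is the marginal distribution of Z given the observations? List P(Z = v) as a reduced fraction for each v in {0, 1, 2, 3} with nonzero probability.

Enumerate traces; 2 have nonzero weight after conditioning:
  (Y=1, Z=2, W=3, X=1) weight 2/135
  (Y=1, Z=3, W=2, X=1) weight 1/81
Group by Z:
  weight(Z=2) = 2/135
  weight(Z=3) = 1/81
Total weight = 2/135 + 1/81 = 11/405
P(Z=2 | obs) = 2/135 / 11/405 = 6/11
P(Z=3 | obs) = 1/81 / 11/405 = 5/11

P(Z=2) = 6/11, P(Z=3) = 5/11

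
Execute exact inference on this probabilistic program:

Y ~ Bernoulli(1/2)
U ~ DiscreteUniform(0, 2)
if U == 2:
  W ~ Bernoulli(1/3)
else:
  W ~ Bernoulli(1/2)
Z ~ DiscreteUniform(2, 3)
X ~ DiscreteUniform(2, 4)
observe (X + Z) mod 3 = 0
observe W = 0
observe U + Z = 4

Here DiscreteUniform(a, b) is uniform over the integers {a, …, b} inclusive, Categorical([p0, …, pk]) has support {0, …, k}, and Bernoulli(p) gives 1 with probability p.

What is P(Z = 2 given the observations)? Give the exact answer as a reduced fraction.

P(Z = 2 | obs) = 4/7

Enumerate traces; 4 have nonzero weight after conditioning:
  (Y=0, U=1, W=0, Z=3, X=3) weight 1/72
  (Y=0, U=2, W=0, Z=2, X=4) weight 1/54
  (Y=1, U=1, W=0, Z=3, X=3) weight 1/72
  (Y=1, U=2, W=0, Z=2, X=4) weight 1/54
Group by Z:
  weight(Z=2) = 1/27
  weight(Z=3) = 1/36
Total weight = 1/27 + 1/36 = 7/108
P(Z=2 | obs) = 1/27 / 7/108 = 4/7
P(Z=3 | obs) = 1/36 / 7/108 = 3/7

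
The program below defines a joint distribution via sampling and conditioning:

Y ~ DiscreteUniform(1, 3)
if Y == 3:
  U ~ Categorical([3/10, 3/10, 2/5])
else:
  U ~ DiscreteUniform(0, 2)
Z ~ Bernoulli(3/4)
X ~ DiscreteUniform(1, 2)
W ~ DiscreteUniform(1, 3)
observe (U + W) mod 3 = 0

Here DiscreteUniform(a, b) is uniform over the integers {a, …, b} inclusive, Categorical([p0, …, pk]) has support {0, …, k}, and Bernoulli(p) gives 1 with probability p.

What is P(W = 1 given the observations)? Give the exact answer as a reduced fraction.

Enumerate traces; 36 have nonzero weight after conditioning:
  (Y=1, U=0, Z=0, X=1, W=3) weight 1/216
  (Y=1, U=0, Z=0, X=2, W=3) weight 1/216
  (Y=1, U=0, Z=1, X=1, W=3) weight 1/72
  (Y=1, U=0, Z=1, X=2, W=3) weight 1/72
  (Y=1, U=1, Z=0, X=1, W=2) weight 1/216
  (Y=1, U=1, Z=0, X=2, W=2) weight 1/216
  (Y=1, U=1, Z=1, X=1, W=2) weight 1/72
  (Y=1, U=1, Z=1, X=2, W=2) weight 1/72
  (Y=1, U=2, Z=0, X=1, W=1) weight 1/216
  … 27 more
Group by W:
  weight(W=1) = 16/135
  weight(W=2) = 29/270
  weight(W=3) = 29/270
Total weight = 16/135 + 29/270 + 29/270 = 1/3
P(W=1 | obs) = 16/135 / 1/3 = 16/45
P(W=2 | obs) = 29/270 / 1/3 = 29/90
P(W=3 | obs) = 29/270 / 1/3 = 29/90

P(W = 1 | obs) = 16/45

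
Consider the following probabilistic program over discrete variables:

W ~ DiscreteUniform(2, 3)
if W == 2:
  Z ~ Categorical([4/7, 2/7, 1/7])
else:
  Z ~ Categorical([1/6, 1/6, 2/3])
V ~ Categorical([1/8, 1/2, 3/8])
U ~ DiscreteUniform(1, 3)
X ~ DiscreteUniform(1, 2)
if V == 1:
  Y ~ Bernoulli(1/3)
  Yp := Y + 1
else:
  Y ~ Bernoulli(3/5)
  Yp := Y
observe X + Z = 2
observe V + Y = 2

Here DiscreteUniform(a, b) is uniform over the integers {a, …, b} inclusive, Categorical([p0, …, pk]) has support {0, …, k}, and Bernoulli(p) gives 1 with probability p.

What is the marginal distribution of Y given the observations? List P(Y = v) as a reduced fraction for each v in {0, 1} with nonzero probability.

P(Y=0) = 9/19, P(Y=1) = 10/19

Enumerate traces; 24 have nonzero weight after conditioning:
  (W=2, Z=0, V=1, U=1, X=2, Y=1) weight 1/126
  (W=2, Z=0, V=1, U=2, X=2, Y=1) weight 1/126
  (W=2, Z=0, V=1, U=3, X=2, Y=1) weight 1/126
  (W=2, Z=0, V=2, U=1, X=2, Y=0) weight 1/140
  (W=2, Z=0, V=2, U=2, X=2, Y=0) weight 1/140
  (W=2, Z=0, V=2, U=3, X=2, Y=0) weight 1/140
  (W=2, Z=1, V=1, U=1, X=1, Y=1) weight 1/252
  (W=2, Z=1, V=1, U=2, X=1, Y=1) weight 1/252
  … 16 more
Group by Y:
  weight(Y=0) = 5/112
  weight(Y=1) = 25/504
Total weight = 5/112 + 25/504 = 95/1008
P(Y=0 | obs) = 5/112 / 95/1008 = 9/19
P(Y=1 | obs) = 25/504 / 95/1008 = 10/19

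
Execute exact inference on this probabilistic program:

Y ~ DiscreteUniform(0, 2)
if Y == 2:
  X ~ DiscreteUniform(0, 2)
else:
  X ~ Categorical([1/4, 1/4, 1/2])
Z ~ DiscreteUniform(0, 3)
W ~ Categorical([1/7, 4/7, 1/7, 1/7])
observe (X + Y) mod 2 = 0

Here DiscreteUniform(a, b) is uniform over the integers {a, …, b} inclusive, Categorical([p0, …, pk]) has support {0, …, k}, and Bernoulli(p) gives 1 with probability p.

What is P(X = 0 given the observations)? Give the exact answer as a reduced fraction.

Enumerate traces; 80 have nonzero weight after conditioning:
  (Y=0, X=0, Z=0, W=0) weight 1/336
  (Y=0, X=0, Z=0, W=1) weight 1/84
  (Y=0, X=0, Z=0, W=2) weight 1/336
  (Y=0, X=0, Z=0, W=3) weight 1/336
  (Y=0, X=0, Z=1, W=0) weight 1/336
  (Y=0, X=0, Z=1, W=1) weight 1/84
  (Y=0, X=0, Z=1, W=2) weight 1/336
  (Y=0, X=0, Z=1, W=3) weight 1/336
  (Y=0, X=2, Z=0, W=0) weight 1/168
  (Y=1, X=1, Z=0, W=0) weight 1/336
  … 70 more
Group by X:
  weight(X=0) = 7/36
  weight(X=1) = 1/12
  weight(X=2) = 5/18
Total weight = 7/36 + 1/12 + 5/18 = 5/9
P(X=0 | obs) = 7/36 / 5/9 = 7/20
P(X=1 | obs) = 1/12 / 5/9 = 3/20
P(X=2 | obs) = 5/18 / 5/9 = 1/2

P(X = 0 | obs) = 7/20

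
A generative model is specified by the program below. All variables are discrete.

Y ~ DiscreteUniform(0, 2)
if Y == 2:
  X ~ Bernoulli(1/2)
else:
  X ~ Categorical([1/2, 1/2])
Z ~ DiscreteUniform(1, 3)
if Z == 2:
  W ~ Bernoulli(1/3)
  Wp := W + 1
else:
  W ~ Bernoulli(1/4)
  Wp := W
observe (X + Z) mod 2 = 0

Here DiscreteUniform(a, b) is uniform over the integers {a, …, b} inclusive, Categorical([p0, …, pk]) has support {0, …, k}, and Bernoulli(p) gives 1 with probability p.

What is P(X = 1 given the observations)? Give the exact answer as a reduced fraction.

Enumerate traces; 18 have nonzero weight after conditioning:
  (Y=0, X=0, Z=2, W=0) weight 1/27
  (Y=0, X=0, Z=2, W=1) weight 1/54
  (Y=0, X=1, Z=1, W=0) weight 1/24
  (Y=0, X=1, Z=1, W=1) weight 1/72
  (Y=0, X=1, Z=3, W=0) weight 1/24
  (Y=0, X=1, Z=3, W=1) weight 1/72
  (Y=1, X=0, Z=2, W=0) weight 1/27
  (Y=1, X=0, Z=2, W=1) weight 1/54
  … 10 more
Group by X:
  weight(X=0) = 1/6
  weight(X=1) = 1/3
Total weight = 1/6 + 1/3 = 1/2
P(X=0 | obs) = 1/6 / 1/2 = 1/3
P(X=1 | obs) = 1/3 / 1/2 = 2/3

P(X = 1 | obs) = 2/3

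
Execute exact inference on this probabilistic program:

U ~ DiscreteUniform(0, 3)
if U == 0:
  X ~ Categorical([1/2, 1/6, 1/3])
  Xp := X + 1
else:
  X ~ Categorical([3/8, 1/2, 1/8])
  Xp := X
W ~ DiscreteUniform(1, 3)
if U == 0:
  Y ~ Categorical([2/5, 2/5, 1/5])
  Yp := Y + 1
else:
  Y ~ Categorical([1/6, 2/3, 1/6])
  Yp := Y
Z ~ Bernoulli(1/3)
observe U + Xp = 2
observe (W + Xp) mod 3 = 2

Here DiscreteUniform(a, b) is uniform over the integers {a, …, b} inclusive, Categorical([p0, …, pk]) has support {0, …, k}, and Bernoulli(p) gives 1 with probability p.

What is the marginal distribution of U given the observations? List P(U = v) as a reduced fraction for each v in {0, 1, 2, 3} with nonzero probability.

Enumerate traces; 18 have nonzero weight after conditioning:
  (U=0, X=1, W=3, Y=0, Z=0) weight 1/270
  (U=0, X=1, W=3, Y=0, Z=1) weight 1/540
  (U=0, X=1, W=3, Y=1, Z=0) weight 1/270
  (U=0, X=1, W=3, Y=1, Z=1) weight 1/540
  (U=0, X=1, W=3, Y=2, Z=0) weight 1/540
  (U=0, X=1, W=3, Y=2, Z=1) weight 1/1080
  (U=1, X=1, W=1, Y=0, Z=0) weight 1/216
  (U=1, X=1, W=1, Y=0, Z=1) weight 1/432
  (U=2, X=0, W=2, Y=0, Z=0) weight 1/288
  … 9 more
Group by U:
  weight(U=0) = 1/72
  weight(U=1) = 1/24
  weight(U=2) = 1/32
Total weight = 1/72 + 1/24 + 1/32 = 25/288
P(U=0 | obs) = 1/72 / 25/288 = 4/25
P(U=1 | obs) = 1/24 / 25/288 = 12/25
P(U=2 | obs) = 1/32 / 25/288 = 9/25

P(U=0) = 4/25, P(U=1) = 12/25, P(U=2) = 9/25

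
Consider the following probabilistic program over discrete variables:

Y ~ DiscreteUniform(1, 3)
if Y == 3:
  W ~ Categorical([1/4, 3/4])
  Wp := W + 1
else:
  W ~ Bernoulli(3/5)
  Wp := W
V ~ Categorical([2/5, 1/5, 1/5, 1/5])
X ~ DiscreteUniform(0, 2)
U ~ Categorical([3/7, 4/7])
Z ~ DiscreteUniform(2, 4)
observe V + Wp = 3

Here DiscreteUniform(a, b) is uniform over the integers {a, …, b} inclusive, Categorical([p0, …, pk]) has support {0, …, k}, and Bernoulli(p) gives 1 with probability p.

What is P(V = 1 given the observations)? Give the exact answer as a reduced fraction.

P(V = 1 | obs) = 1/4

Enumerate traces; 108 have nonzero weight after conditioning:
  (Y=1, W=0, V=3, X=0, U=0, Z=2) weight 2/1575
  (Y=1, W=0, V=3, X=0, U=0, Z=3) weight 2/1575
  (Y=1, W=0, V=3, X=0, U=0, Z=4) weight 2/1575
  (Y=1, W=0, V=3, X=0, U=1, Z=2) weight 8/4725
  (Y=1, W=0, V=3, X=0, U=1, Z=3) weight 8/4725
  (Y=1, W=0, V=3, X=0, U=1, Z=4) weight 8/4725
  (Y=1, W=0, V=3, X=1, U=0, Z=2) weight 2/1575
  (Y=1, W=0, V=3, X=1, U=0, Z=3) weight 2/1575
  (Y=1, W=1, V=2, X=0, U=0, Z=2) weight 1/525
  (Y=3, W=1, V=1, X=0, U=0, Z=2) weight 1/420
  … 98 more
Group by V:
  weight(V=1) = 1/20
  weight(V=2) = 29/300
  weight(V=3) = 4/75
Total weight = 1/20 + 29/300 + 4/75 = 1/5
P(V=1 | obs) = 1/20 / 1/5 = 1/4
P(V=2 | obs) = 29/300 / 1/5 = 29/60
P(V=3 | obs) = 4/75 / 1/5 = 4/15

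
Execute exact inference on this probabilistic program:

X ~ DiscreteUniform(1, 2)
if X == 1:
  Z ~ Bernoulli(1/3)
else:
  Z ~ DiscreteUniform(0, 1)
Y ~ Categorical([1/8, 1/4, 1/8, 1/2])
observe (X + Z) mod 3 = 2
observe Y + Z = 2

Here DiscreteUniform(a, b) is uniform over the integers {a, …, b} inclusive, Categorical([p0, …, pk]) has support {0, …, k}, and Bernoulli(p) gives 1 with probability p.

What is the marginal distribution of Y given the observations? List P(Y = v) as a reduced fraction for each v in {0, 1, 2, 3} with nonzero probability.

Enumerate traces; 2 have nonzero weight after conditioning:
  (X=1, Z=1, Y=1) weight 1/24
  (X=2, Z=0, Y=2) weight 1/32
Group by Y:
  weight(Y=1) = 1/24
  weight(Y=2) = 1/32
Total weight = 1/24 + 1/32 = 7/96
P(Y=1 | obs) = 1/24 / 7/96 = 4/7
P(Y=2 | obs) = 1/32 / 7/96 = 3/7

P(Y=1) = 4/7, P(Y=2) = 3/7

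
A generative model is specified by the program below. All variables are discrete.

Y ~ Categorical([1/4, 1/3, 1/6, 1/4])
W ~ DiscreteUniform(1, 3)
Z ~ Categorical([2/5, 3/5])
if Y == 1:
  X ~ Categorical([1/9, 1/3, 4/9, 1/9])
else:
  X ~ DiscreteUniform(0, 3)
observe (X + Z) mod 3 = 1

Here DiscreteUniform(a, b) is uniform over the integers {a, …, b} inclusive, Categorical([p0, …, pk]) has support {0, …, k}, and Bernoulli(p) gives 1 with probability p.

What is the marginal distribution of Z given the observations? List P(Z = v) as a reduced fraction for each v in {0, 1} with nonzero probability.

Enumerate traces; 36 have nonzero weight after conditioning:
  (Y=0, W=1, Z=0, X=1) weight 1/120
  (Y=0, W=1, Z=1, X=0) weight 1/80
  (Y=0, W=1, Z=1, X=3) weight 1/80
  (Y=0, W=2, Z=0, X=1) weight 1/120
  (Y=0, W=2, Z=1, X=0) weight 1/80
  (Y=0, W=2, Z=1, X=3) weight 1/80
  (Y=0, W=3, Z=0, X=1) weight 1/120
  (Y=0, W=3, Z=1, X=0) weight 1/80
  … 28 more
Group by Z:
  weight(Z=0) = 1/9
  weight(Z=1) = 11/45
Total weight = 1/9 + 11/45 = 16/45
P(Z=0 | obs) = 1/9 / 16/45 = 5/16
P(Z=1 | obs) = 11/45 / 16/45 = 11/16

P(Z=0) = 5/16, P(Z=1) = 11/16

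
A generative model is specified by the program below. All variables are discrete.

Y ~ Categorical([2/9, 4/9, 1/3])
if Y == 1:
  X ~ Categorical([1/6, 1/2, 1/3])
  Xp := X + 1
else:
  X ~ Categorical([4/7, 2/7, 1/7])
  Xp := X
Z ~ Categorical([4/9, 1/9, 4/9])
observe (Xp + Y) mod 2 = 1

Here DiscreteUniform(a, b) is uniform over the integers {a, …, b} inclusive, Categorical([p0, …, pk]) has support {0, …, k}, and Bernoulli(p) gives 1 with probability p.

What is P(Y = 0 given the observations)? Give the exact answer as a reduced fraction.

Enumerate traces; 9 have nonzero weight after conditioning:
  (Y=0, X=1, Z=0) weight 16/567
  (Y=0, X=1, Z=1) weight 4/567
  (Y=0, X=1, Z=2) weight 16/567
  (Y=1, X=1, Z=0) weight 8/81
  (Y=1, X=1, Z=1) weight 2/81
  (Y=1, X=1, Z=2) weight 8/81
  (Y=2, X=1, Z=0) weight 8/189
  (Y=2, X=1, Z=1) weight 2/189
  … 1 more
Group by Y:
  weight(Y=0) = 4/63
  weight(Y=1) = 2/9
  weight(Y=2) = 2/21
Total weight = 4/63 + 2/9 + 2/21 = 8/21
P(Y=0 | obs) = 4/63 / 8/21 = 1/6
P(Y=1 | obs) = 2/9 / 8/21 = 7/12
P(Y=2 | obs) = 2/21 / 8/21 = 1/4

P(Y = 0 | obs) = 1/6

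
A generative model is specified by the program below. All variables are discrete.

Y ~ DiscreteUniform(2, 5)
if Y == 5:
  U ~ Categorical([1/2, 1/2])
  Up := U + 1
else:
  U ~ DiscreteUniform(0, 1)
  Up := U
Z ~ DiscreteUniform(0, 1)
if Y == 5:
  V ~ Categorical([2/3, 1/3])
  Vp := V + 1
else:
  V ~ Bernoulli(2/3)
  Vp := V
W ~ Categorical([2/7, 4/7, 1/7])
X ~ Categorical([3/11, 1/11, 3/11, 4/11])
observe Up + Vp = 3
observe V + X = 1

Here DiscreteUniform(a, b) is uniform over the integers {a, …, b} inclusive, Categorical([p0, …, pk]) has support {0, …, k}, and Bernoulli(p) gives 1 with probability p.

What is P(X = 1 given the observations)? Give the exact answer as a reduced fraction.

P(X = 1 | obs) = 2/5

Enumerate traces; 12 have nonzero weight after conditioning:
  (Y=5, U=0, Z=0, V=1, W=0, X=0) weight 1/616
  (Y=5, U=0, Z=0, V=1, W=1, X=0) weight 1/308
  (Y=5, U=0, Z=0, V=1, W=2, X=0) weight 1/1232
  (Y=5, U=0, Z=1, V=1, W=0, X=0) weight 1/616
  (Y=5, U=0, Z=1, V=1, W=1, X=0) weight 1/308
  (Y=5, U=0, Z=1, V=1, W=2, X=0) weight 1/1232
  (Y=5, U=1, Z=0, V=0, W=0, X=1) weight 1/924
  (Y=5, U=1, Z=0, V=0, W=1, X=1) weight 1/462
  … 4 more
Group by X:
  weight(X=0) = 1/88
  weight(X=1) = 1/132
Total weight = 1/88 + 1/132 = 5/264
P(X=0 | obs) = 1/88 / 5/264 = 3/5
P(X=1 | obs) = 1/132 / 5/264 = 2/5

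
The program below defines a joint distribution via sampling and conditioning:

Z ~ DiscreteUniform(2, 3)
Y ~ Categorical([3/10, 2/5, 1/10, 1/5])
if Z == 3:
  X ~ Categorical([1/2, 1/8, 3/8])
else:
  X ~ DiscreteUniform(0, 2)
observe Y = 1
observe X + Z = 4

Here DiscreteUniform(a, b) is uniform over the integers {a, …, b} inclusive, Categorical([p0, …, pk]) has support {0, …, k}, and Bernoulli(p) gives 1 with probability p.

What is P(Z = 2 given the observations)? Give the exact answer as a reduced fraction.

P(Z = 2 | obs) = 8/11

Enumerate traces; 2 have nonzero weight after conditioning:
  (Z=2, Y=1, X=2) weight 1/15
  (Z=3, Y=1, X=1) weight 1/40
Group by Z:
  weight(Z=2) = 1/15
  weight(Z=3) = 1/40
Total weight = 1/15 + 1/40 = 11/120
P(Z=2 | obs) = 1/15 / 11/120 = 8/11
P(Z=3 | obs) = 1/40 / 11/120 = 3/11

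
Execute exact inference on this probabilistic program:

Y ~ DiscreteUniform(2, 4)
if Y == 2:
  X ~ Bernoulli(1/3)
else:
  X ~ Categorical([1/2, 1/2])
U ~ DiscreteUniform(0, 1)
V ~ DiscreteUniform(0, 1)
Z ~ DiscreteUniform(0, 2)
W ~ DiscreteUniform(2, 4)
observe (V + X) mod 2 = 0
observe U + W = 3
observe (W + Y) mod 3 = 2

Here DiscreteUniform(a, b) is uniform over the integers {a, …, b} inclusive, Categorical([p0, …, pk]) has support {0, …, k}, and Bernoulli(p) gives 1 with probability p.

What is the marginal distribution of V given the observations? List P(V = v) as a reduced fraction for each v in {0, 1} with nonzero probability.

Enumerate traces; 12 have nonzero weight after conditioning:
  (Y=2, X=0, U=0, V=0, Z=0, W=3) weight 1/162
  (Y=2, X=0, U=0, V=0, Z=1, W=3) weight 1/162
  (Y=2, X=0, U=0, V=0, Z=2, W=3) weight 1/162
  (Y=2, X=1, U=0, V=1, Z=0, W=3) weight 1/324
  (Y=2, X=1, U=0, V=1, Z=1, W=3) weight 1/324
  (Y=2, X=1, U=0, V=1, Z=2, W=3) weight 1/324
  (Y=3, X=0, U=1, V=0, Z=0, W=2) weight 1/216
  (Y=3, X=0, U=1, V=0, Z=1, W=2) weight 1/216
  … 4 more
Group by V:
  weight(V=0) = 7/216
  weight(V=1) = 5/216
Total weight = 7/216 + 5/216 = 1/18
P(V=0 | obs) = 7/216 / 1/18 = 7/12
P(V=1 | obs) = 5/216 / 1/18 = 5/12

P(V=0) = 7/12, P(V=1) = 5/12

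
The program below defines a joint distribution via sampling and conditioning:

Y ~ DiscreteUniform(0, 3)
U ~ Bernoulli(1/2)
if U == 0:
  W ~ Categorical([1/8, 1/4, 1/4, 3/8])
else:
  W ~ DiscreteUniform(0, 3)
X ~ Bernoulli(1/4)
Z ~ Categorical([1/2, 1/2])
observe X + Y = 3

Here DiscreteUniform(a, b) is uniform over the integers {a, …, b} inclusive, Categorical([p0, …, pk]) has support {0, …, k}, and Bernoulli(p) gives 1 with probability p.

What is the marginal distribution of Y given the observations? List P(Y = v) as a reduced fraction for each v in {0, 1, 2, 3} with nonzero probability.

Enumerate traces; 32 have nonzero weight after conditioning:
  (Y=2, U=0, W=0, X=1, Z=0) weight 1/512
  (Y=2, U=0, W=0, X=1, Z=1) weight 1/512
  (Y=2, U=0, W=1, X=1, Z=0) weight 1/256
  (Y=2, U=0, W=1, X=1, Z=1) weight 1/256
  (Y=2, U=0, W=2, X=1, Z=0) weight 1/256
  (Y=2, U=0, W=2, X=1, Z=1) weight 1/256
  (Y=2, U=0, W=3, X=1, Z=0) weight 3/512
  (Y=2, U=0, W=3, X=1, Z=1) weight 3/512
  (Y=3, U=0, W=0, X=0, Z=0) weight 3/512
  … 23 more
Group by Y:
  weight(Y=2) = 1/16
  weight(Y=3) = 3/16
Total weight = 1/16 + 3/16 = 1/4
P(Y=2 | obs) = 1/16 / 1/4 = 1/4
P(Y=3 | obs) = 3/16 / 1/4 = 3/4

P(Y=2) = 1/4, P(Y=3) = 3/4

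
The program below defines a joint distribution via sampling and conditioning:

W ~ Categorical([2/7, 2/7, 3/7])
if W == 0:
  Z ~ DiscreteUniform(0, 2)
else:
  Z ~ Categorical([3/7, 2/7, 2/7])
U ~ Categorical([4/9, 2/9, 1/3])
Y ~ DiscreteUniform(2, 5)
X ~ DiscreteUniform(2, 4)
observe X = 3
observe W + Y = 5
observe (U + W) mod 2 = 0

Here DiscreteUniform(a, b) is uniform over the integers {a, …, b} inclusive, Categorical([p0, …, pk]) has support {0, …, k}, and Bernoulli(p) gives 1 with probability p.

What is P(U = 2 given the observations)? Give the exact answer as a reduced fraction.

P(U = 2 | obs) = 5/13

Enumerate traces; 15 have nonzero weight after conditioning:
  (W=0, Z=0, U=0, Y=5, X=3) weight 2/567
  (W=0, Z=0, U=2, Y=5, X=3) weight 1/378
  (W=0, Z=1, U=0, Y=5, X=3) weight 2/567
  (W=0, Z=1, U=2, Y=5, X=3) weight 1/378
  (W=0, Z=2, U=0, Y=5, X=3) weight 2/567
  (W=0, Z=2, U=2, Y=5, X=3) weight 1/378
  (W=1, Z=0, U=1, Y=4, X=3) weight 1/441
  (W=1, Z=1, U=1, Y=4, X=3) weight 2/1323
  … 7 more
Group by U:
  weight(U=0) = 5/189
  weight(U=1) = 1/189
  weight(U=2) = 5/252
Total weight = 5/189 + 1/189 + 5/252 = 13/252
P(U=0 | obs) = 5/189 / 13/252 = 20/39
P(U=1 | obs) = 1/189 / 13/252 = 4/39
P(U=2 | obs) = 5/252 / 13/252 = 5/13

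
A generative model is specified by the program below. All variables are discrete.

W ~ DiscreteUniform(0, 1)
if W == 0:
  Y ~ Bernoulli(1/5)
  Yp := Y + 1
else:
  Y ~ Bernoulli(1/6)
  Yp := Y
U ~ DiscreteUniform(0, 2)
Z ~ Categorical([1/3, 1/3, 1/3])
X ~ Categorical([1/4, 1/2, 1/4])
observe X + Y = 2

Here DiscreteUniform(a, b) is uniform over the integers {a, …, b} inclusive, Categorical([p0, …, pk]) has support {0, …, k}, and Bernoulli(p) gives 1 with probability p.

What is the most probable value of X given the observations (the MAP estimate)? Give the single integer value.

argmax_v P(X = v | obs) = 2

Enumerate traces; 36 have nonzero weight after conditioning:
  (W=0, Y=0, U=0, Z=0, X=2) weight 1/90
  (W=0, Y=0, U=0, Z=1, X=2) weight 1/90
  (W=0, Y=0, U=0, Z=2, X=2) weight 1/90
  (W=0, Y=0, U=1, Z=0, X=2) weight 1/90
  (W=0, Y=0, U=1, Z=1, X=2) weight 1/90
  (W=0, Y=0, U=1, Z=2, X=2) weight 1/90
  (W=0, Y=0, U=2, Z=0, X=2) weight 1/90
  (W=0, Y=0, U=2, Z=1, X=2) weight 1/90
  (W=0, Y=1, U=0, Z=0, X=1) weight 1/180
  … 27 more
Group by X:
  weight(X=1) = 11/120
  weight(X=2) = 49/240
Total weight = 11/120 + 49/240 = 71/240
P(X=1 | obs) = 11/120 / 71/240 = 22/71
P(X=2 | obs) = 49/240 / 71/240 = 49/71
argmax = 2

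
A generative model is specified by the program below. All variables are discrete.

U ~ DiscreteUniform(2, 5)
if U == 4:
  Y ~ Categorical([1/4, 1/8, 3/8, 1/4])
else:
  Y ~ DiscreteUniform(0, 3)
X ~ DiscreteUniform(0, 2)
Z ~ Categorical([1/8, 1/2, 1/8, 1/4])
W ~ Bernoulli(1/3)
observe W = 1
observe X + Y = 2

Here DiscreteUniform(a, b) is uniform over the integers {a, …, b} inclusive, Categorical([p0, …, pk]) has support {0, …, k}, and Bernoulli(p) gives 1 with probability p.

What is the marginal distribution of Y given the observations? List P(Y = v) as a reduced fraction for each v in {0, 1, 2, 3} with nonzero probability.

Enumerate traces; 48 have nonzero weight after conditioning:
  (U=2, Y=0, X=2, Z=0, W=1) weight 1/1152
  (U=2, Y=0, X=2, Z=1, W=1) weight 1/288
  (U=2, Y=0, X=2, Z=2, W=1) weight 1/1152
  (U=2, Y=0, X=2, Z=3, W=1) weight 1/576
  (U=2, Y=1, X=1, Z=0, W=1) weight 1/1152
  (U=2, Y=1, X=1, Z=1, W=1) weight 1/288
  (U=2, Y=1, X=1, Z=2, W=1) weight 1/1152
  (U=2, Y=1, X=1, Z=3, W=1) weight 1/576
  (U=2, Y=2, X=0, Z=0, W=1) weight 1/1152
  … 39 more
Group by Y:
  weight(Y=0) = 1/36
  weight(Y=1) = 7/288
  weight(Y=2) = 1/32
Total weight = 1/36 + 7/288 + 1/32 = 1/12
P(Y=0 | obs) = 1/36 / 1/12 = 1/3
P(Y=1 | obs) = 7/288 / 1/12 = 7/24
P(Y=2 | obs) = 1/32 / 1/12 = 3/8

P(Y=0) = 1/3, P(Y=1) = 7/24, P(Y=2) = 3/8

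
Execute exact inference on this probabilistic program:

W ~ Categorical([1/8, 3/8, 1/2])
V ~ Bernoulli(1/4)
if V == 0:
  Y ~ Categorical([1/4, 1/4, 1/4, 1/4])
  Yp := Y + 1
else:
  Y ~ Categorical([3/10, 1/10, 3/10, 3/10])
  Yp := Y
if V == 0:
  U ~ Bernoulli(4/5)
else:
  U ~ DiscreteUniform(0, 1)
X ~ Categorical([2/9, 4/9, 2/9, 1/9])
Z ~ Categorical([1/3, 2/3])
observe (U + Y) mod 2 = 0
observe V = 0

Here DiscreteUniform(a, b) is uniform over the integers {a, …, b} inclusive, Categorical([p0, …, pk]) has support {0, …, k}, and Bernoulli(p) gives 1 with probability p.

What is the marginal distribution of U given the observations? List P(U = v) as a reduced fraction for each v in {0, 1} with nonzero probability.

Enumerate traces; 96 have nonzero weight after conditioning:
  (W=0, V=0, Y=0, U=0, X=0, Z=0) weight 1/2880
  (W=0, V=0, Y=0, U=0, X=0, Z=1) weight 1/1440
  (W=0, V=0, Y=0, U=0, X=1, Z=0) weight 1/1440
  (W=0, V=0, Y=0, U=0, X=1, Z=1) weight 1/720
  (W=0, V=0, Y=0, U=0, X=2, Z=0) weight 1/2880
  (W=0, V=0, Y=0, U=0, X=2, Z=1) weight 1/1440
  (W=0, V=0, Y=0, U=0, X=3, Z=0) weight 1/5760
  (W=0, V=0, Y=0, U=0, X=3, Z=1) weight 1/2880
  (W=0, V=0, Y=1, U=1, X=0, Z=0) weight 1/720
  … 87 more
Group by U:
  weight(U=0) = 3/40
  weight(U=1) = 3/10
Total weight = 3/40 + 3/10 = 3/8
P(U=0 | obs) = 3/40 / 3/8 = 1/5
P(U=1 | obs) = 3/10 / 3/8 = 4/5

P(U=0) = 1/5, P(U=1) = 4/5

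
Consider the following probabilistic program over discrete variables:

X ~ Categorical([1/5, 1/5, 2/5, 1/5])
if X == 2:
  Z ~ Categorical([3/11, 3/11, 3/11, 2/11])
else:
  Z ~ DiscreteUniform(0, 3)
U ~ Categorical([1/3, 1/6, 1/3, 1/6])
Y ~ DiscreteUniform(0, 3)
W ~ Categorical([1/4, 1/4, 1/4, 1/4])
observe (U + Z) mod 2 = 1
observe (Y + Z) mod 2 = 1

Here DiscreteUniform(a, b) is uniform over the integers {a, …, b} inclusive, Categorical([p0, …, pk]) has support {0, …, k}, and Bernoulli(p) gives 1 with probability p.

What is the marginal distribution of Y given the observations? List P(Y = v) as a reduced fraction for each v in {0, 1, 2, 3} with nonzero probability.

Enumerate traces; 256 have nonzero weight after conditioning:
  (X=0, Z=0, U=1, Y=1, W=0) weight 1/1920
  (X=0, Z=0, U=1, Y=1, W=1) weight 1/1920
  (X=0, Z=0, U=1, Y=1, W=2) weight 1/1920
  (X=0, Z=0, U=1, Y=1, W=3) weight 1/1920
  (X=0, Z=0, U=1, Y=3, W=0) weight 1/1920
  (X=0, Z=0, U=1, Y=3, W=1) weight 1/1920
  (X=0, Z=0, U=1, Y=3, W=2) weight 1/1920
  (X=0, Z=0, U=1, Y=3, W=3) weight 1/1920
  (X=0, Z=1, U=0, Y=0, W=0) weight 1/960
  (X=0, Z=1, U=0, Y=2, W=0) weight 1/960
  … 246 more
Group by Y:
  weight(Y=0) = 53/660
  weight(Y=1) = 19/440
  weight(Y=2) = 53/660
  weight(Y=3) = 19/440
Total weight = 53/660 + 19/440 + 53/660 + 19/440 = 163/660
P(Y=0 | obs) = 53/660 / 163/660 = 53/163
P(Y=1 | obs) = 19/440 / 163/660 = 57/326
P(Y=2 | obs) = 53/660 / 163/660 = 53/163
P(Y=3 | obs) = 19/440 / 163/660 = 57/326

P(Y=0) = 53/163, P(Y=1) = 57/326, P(Y=2) = 53/163, P(Y=3) = 57/326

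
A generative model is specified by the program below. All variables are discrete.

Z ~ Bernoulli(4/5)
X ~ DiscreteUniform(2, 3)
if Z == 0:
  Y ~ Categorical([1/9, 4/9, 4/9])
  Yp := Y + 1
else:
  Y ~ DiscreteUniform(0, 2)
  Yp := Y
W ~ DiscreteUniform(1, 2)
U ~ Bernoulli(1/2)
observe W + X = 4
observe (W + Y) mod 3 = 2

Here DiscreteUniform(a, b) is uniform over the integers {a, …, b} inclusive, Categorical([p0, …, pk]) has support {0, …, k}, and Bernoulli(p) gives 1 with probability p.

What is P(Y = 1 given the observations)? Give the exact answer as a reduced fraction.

P(Y = 1 | obs) = 16/29

Enumerate traces; 8 have nonzero weight after conditioning:
  (Z=0, X=2, Y=0, W=2, U=0) weight 1/360
  (Z=0, X=2, Y=0, W=2, U=1) weight 1/360
  (Z=0, X=3, Y=1, W=1, U=0) weight 1/90
  (Z=0, X=3, Y=1, W=1, U=1) weight 1/90
  (Z=1, X=2, Y=0, W=2, U=0) weight 1/30
  (Z=1, X=2, Y=0, W=2, U=1) weight 1/30
  (Z=1, X=3, Y=1, W=1, U=0) weight 1/30
  (Z=1, X=3, Y=1, W=1, U=1) weight 1/30
Group by Y:
  weight(Y=0) = 13/180
  weight(Y=1) = 4/45
Total weight = 13/180 + 4/45 = 29/180
P(Y=0 | obs) = 13/180 / 29/180 = 13/29
P(Y=1 | obs) = 4/45 / 29/180 = 16/29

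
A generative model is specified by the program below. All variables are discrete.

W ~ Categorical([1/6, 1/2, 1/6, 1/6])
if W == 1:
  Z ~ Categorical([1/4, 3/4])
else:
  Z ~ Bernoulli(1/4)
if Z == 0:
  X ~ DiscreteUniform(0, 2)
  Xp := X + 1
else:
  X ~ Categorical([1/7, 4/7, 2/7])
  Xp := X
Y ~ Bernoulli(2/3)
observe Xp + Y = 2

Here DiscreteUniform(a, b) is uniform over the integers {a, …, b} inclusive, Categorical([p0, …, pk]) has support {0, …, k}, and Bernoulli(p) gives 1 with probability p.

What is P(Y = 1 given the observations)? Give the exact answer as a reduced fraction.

P(Y = 1 | obs) = 38/51

Enumerate traces; 16 have nonzero weight after conditioning:
  (W=0, Z=0, X=0, Y=1) weight 1/36
  (W=0, Z=0, X=1, Y=0) weight 1/72
  (W=0, Z=1, X=1, Y=1) weight 1/63
  (W=0, Z=1, X=2, Y=0) weight 1/252
  (W=1, Z=0, X=0, Y=1) weight 1/36
  (W=1, Z=0, X=1, Y=0) weight 1/72
  (W=1, Z=1, X=1, Y=1) weight 1/7
  (W=1, Z=1, X=2, Y=0) weight 1/28
  … 8 more
Group by Y:
  weight(Y=0) = 13/126
  weight(Y=1) = 19/63
Total weight = 13/126 + 19/63 = 17/42
P(Y=0 | obs) = 13/126 / 17/42 = 13/51
P(Y=1 | obs) = 19/63 / 17/42 = 38/51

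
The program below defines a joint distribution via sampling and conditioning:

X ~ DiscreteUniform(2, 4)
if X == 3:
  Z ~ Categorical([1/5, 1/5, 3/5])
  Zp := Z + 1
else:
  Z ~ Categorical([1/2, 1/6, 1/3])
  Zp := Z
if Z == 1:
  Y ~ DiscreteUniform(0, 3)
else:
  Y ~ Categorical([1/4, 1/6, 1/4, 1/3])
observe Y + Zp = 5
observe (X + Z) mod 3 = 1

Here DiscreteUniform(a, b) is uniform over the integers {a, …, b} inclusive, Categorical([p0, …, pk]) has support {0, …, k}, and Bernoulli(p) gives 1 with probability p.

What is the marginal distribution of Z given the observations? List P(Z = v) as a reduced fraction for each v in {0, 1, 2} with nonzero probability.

Enumerate traces; 2 have nonzero weight after conditioning:
  (X=2, Z=2, Y=3) weight 1/27
  (X=3, Z=1, Y=3) weight 1/60
Group by Z:
  weight(Z=1) = 1/60
  weight(Z=2) = 1/27
Total weight = 1/60 + 1/27 = 29/540
P(Z=1 | obs) = 1/60 / 29/540 = 9/29
P(Z=2 | obs) = 1/27 / 29/540 = 20/29

P(Z=1) = 9/29, P(Z=2) = 20/29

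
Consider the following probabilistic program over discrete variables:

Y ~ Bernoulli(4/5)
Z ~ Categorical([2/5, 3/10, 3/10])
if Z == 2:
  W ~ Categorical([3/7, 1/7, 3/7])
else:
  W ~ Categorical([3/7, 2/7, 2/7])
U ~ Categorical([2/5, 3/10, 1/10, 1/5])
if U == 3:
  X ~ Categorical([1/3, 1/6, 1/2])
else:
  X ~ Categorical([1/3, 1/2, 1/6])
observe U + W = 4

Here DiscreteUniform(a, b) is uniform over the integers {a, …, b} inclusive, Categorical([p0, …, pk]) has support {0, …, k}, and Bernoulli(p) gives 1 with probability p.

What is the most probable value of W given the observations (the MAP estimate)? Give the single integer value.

Enumerate traces; 36 have nonzero weight after conditioning:
  (Y=0, Z=0, W=1, U=3, X=0) weight 4/2625
  (Y=0, Z=0, W=1, U=3, X=1) weight 2/2625
  (Y=0, Z=0, W=1, U=3, X=2) weight 2/875
  (Y=0, Z=0, W=2, U=2, X=0) weight 2/2625
  (Y=0, Z=0, W=2, U=2, X=1) weight 1/875
  (Y=0, Z=0, W=2, U=2, X=2) weight 1/2625
  (Y=0, Z=1, W=1, U=3, X=0) weight 1/875
  (Y=0, Z=1, W=1, U=3, X=1) weight 1/1750
  … 28 more
Group by W:
  weight(W=1) = 17/350
  weight(W=2) = 23/700
Total weight = 17/350 + 23/700 = 57/700
P(W=1 | obs) = 17/350 / 57/700 = 34/57
P(W=2 | obs) = 23/700 / 57/700 = 23/57
argmax = 1

argmax_v P(W = v | obs) = 1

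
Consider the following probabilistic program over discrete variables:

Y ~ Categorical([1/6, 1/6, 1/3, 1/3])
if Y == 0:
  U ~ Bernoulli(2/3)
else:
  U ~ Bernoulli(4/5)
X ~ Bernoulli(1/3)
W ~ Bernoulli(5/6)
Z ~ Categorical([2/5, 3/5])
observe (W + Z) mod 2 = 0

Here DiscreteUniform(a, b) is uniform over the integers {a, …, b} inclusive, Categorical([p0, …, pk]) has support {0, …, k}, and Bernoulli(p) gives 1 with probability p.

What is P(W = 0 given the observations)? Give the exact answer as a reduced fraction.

P(W = 0 | obs) = 2/17

Enumerate traces; 32 have nonzero weight after conditioning:
  (Y=0, U=0, X=0, W=0, Z=0) weight 1/405
  (Y=0, U=0, X=0, W=1, Z=1) weight 1/54
  (Y=0, U=0, X=1, W=0, Z=0) weight 1/810
  (Y=0, U=0, X=1, W=1, Z=1) weight 1/108
  (Y=0, U=1, X=0, W=0, Z=0) weight 2/405
  (Y=0, U=1, X=0, W=1, Z=1) weight 1/27
  (Y=0, U=1, X=1, W=0, Z=0) weight 1/405
  (Y=0, U=1, X=1, W=1, Z=1) weight 1/54
  … 24 more
Group by W:
  weight(W=0) = 1/15
  weight(W=1) = 1/2
Total weight = 1/15 + 1/2 = 17/30
P(W=0 | obs) = 1/15 / 17/30 = 2/17
P(W=1 | obs) = 1/2 / 17/30 = 15/17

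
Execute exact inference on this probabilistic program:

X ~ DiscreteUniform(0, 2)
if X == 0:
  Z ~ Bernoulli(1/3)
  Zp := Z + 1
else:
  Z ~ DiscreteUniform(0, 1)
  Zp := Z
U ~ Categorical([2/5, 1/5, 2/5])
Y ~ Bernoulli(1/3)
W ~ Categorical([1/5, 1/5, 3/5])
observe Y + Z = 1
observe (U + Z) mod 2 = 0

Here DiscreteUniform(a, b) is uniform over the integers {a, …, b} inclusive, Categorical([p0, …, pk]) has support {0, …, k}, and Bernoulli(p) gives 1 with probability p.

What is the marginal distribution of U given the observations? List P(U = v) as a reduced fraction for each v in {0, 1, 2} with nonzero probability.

P(U=0) = 5/14, P(U=1) = 2/7, P(U=2) = 5/14

Enumerate traces; 27 have nonzero weight after conditioning:
  (X=0, Z=0, U=0, Y=1, W=0) weight 4/675
  (X=0, Z=0, U=0, Y=1, W=1) weight 4/675
  (X=0, Z=0, U=0, Y=1, W=2) weight 4/225
  (X=0, Z=0, U=2, Y=1, W=0) weight 4/675
  (X=0, Z=0, U=2, Y=1, W=1) weight 4/675
  (X=0, Z=0, U=2, Y=1, W=2) weight 4/225
  (X=0, Z=1, U=1, Y=0, W=0) weight 2/675
  (X=0, Z=1, U=1, Y=0, W=1) weight 2/675
  … 19 more
Group by U:
  weight(U=0) = 2/27
  weight(U=1) = 8/135
  weight(U=2) = 2/27
Total weight = 2/27 + 8/135 + 2/27 = 28/135
P(U=0 | obs) = 2/27 / 28/135 = 5/14
P(U=1 | obs) = 8/135 / 28/135 = 2/7
P(U=2 | obs) = 2/27 / 28/135 = 5/14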